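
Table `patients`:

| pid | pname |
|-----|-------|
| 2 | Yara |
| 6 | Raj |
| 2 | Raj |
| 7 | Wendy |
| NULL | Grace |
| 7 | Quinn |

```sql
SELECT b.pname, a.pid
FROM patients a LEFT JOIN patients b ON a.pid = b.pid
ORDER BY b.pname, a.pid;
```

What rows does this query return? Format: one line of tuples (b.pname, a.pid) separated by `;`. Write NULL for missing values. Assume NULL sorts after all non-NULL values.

LEFT JOIN keeps every row from `patients a`; unmatched rows get NULL for `patients b`'s columns.
Matching on a.pid = b.pid. A NULL in a compared column never satisfies the condition.
Matched pairs: 9; unmatched a rows kept: 1.

(Quinn, 7); (Quinn, 7); (Raj, 2); (Raj, 2); (Raj, 6); (Wendy, 7); (Wendy, 7); (Yara, 2); (Yara, 2); (NULL, NULL)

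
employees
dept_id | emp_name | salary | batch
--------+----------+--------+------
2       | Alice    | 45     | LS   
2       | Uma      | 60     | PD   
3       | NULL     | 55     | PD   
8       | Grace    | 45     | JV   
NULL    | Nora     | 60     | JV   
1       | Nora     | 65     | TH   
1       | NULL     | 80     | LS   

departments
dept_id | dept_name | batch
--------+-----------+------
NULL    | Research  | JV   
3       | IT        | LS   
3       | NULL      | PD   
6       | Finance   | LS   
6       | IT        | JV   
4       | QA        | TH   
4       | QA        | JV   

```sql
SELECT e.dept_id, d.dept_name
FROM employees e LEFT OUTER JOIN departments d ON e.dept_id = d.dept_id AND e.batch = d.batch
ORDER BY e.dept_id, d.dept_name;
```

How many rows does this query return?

7

LEFT JOIN keeps every row from `employees`; unmatched rows get NULL for `departments`'s columns.
Matching on e.dept_id = d.dept_id AND e.batch = d.batch. A NULL in a compared column never satisfies the condition.
- e row (dept_id=2, batch=LS): no match → kept, d columns NULL.
- e row (dept_id=2, batch=PD): no match → kept, d columns NULL.
- e row (dept_id=3, batch=PD): matches 1 d row(s) → 1 output row(s).
- e row (dept_id=8, batch=JV): no match → kept, d columns NULL.
- e row (dept_id=NULL, batch=JV): no match → kept, d columns NULL.
- e row (dept_id=1, batch=TH): no match → kept, d columns NULL.
- e row (dept_id=1, batch=LS): no match → kept, d columns NULL.
Total: 1 matched + 6 padded = 7 rows.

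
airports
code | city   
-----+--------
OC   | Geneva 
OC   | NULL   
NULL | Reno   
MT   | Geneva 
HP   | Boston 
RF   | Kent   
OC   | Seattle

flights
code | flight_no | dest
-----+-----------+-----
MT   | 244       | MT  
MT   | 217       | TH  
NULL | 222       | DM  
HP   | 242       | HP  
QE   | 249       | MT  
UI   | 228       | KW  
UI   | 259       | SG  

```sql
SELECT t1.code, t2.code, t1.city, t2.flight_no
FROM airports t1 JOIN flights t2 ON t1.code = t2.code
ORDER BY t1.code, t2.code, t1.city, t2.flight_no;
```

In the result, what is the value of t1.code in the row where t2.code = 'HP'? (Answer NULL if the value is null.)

HP

INNER JOIN keeps only pairs where the ON condition holds.
Matching on t1.code = t2.code. A NULL in a compared column never satisfies the condition.
Matched pairs: 3.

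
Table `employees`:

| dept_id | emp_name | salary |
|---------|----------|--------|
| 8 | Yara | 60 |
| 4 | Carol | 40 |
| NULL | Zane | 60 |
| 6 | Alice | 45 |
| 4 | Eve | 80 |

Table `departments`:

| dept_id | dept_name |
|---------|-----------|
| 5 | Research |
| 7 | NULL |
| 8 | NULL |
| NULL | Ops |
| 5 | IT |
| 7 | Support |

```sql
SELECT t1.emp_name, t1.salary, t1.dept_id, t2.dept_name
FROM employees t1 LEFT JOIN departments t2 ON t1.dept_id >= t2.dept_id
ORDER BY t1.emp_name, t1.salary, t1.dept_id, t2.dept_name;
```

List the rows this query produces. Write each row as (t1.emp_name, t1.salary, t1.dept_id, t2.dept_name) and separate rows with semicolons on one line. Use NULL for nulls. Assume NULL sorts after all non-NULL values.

LEFT JOIN keeps every row from `employees`; unmatched rows get NULL for `departments`'s columns.
Matching on t1.dept_id >= t2.dept_id. A NULL in a compared column never satisfies the condition.
- t1 (dept_id=8) pairs with 5 row(s) of t2.
- t1 (dept_id=4) has no partner → padded with NULL.
- t1 (dept_id=NULL) has no partner → padded with NULL.
- t1 (dept_id=6) pairs with 2 row(s) of t2.
- t1 (dept_id=4) has no partner → padded with NULL.
After projecting and ordering:
t1.emp_name | t1.salary | t1.dept_id | t2.dept_name
Alice | 45 | 6 | IT
Alice | 45 | 6 | Research
Carol | 40 | 4 | NULL
Eve | 80 | 4 | NULL
Yara | 60 | 8 | IT
Yara | 60 | 8 | Research
Yara | 60 | 8 | Support
Yara | 60 | 8 | NULL
Yara | 60 | 8 | NULL
Zane | 60 | NULL | NULL

(Alice, 45, 6, IT); (Alice, 45, 6, Research); (Carol, 40, 4, NULL); (Eve, 80, 4, NULL); (Yara, 60, 8, IT); (Yara, 60, 8, Research); (Yara, 60, 8, Support); (Yara, 60, 8, NULL); (Yara, 60, 8, NULL); (Zane, 60, NULL, NULL)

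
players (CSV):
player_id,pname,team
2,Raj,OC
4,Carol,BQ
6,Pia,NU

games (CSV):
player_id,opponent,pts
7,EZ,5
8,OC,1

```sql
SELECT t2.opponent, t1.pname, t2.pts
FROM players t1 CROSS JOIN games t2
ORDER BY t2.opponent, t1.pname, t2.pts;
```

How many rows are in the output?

CROSS JOIN pairs every row of `players` with every row of `games`: 3 × 2 = 6 rows.

6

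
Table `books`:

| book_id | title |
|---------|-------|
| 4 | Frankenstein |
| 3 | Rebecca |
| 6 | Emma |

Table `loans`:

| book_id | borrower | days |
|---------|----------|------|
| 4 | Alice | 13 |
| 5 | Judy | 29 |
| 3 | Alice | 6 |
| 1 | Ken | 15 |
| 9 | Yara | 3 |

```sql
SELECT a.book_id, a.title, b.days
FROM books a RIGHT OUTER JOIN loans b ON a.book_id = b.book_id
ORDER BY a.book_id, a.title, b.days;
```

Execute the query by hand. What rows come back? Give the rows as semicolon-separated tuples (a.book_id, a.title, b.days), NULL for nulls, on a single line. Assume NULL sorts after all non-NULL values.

RIGHT JOIN keeps every row from `loans`; unmatched rows get NULL for `books`'s columns.
Matching on a.book_id = b.book_id.
- a (book_id=4) pairs with 1 row(s) of b.
- a (book_id=3) pairs with 1 row(s) of b.
- a (book_id=6) has no partner in b.
- 3 b row(s) had no a match → kept, a columns NULL.
After projecting and ordering:
a.book_id | a.title | b.days
3 | Rebecca | 6
4 | Frankenstein | 13
NULL | NULL | 3
NULL | NULL | 15
NULL | NULL | 29

(3, Rebecca, 6); (4, Frankenstein, 13); (NULL, NULL, 3); (NULL, NULL, 15); (NULL, NULL, 29)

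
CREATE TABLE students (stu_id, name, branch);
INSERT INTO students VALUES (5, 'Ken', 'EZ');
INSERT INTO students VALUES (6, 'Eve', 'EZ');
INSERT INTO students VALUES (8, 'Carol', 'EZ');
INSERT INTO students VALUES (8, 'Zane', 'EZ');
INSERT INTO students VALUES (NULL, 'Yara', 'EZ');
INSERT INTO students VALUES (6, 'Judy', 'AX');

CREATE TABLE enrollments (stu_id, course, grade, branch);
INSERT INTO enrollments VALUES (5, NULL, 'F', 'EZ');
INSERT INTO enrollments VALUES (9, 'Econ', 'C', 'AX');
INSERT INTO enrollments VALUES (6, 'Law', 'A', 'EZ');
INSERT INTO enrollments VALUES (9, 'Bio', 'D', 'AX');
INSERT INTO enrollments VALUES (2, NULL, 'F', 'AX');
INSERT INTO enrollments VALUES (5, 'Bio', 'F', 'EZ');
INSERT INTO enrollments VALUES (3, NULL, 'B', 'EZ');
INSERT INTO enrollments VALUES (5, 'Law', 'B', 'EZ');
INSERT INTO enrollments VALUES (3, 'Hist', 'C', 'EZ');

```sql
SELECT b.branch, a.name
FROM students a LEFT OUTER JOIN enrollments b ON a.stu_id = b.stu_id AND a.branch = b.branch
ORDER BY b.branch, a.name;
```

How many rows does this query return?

8

LEFT JOIN keeps every row from `students`; unmatched rows get NULL for `enrollments`'s columns.
Matching on a.stu_id = b.stu_id AND a.branch = b.branch. A NULL in a compared column never satisfies the condition.
- a (stu_id=5, branch=EZ) pairs with 3 row(s) of b.
- a (stu_id=6, branch=EZ) pairs with 1 row(s) of b.
- a (stu_id=8, branch=EZ) has no partner → padded with NULL.
- a (stu_id=8, branch=EZ) has no partner → padded with NULL.
- a (stu_id=NULL, branch=EZ) has no partner → padded with NULL.
- a (stu_id=6, branch=AX) has no partner → padded with NULL.
Total: 4 matched + 4 padded = 8 rows.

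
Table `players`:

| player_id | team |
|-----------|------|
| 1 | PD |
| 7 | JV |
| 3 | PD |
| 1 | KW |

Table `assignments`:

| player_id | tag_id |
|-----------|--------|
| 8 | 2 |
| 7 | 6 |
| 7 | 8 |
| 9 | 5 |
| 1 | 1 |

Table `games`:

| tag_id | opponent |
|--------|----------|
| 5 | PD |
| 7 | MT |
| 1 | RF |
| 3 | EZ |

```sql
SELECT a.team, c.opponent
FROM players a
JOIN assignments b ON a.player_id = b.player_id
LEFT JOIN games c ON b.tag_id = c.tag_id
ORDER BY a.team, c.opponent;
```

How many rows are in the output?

4

Joins associate left-to-right: players INNER JOIN assignments on player_id gives 4 intermediate row(s).
Then LEFT JOIN `games c` on tag_id: each of those 4 rows is kept; rows whose b.tag_id has no match in c get NULL for c's columns.
Result: 4 row(s).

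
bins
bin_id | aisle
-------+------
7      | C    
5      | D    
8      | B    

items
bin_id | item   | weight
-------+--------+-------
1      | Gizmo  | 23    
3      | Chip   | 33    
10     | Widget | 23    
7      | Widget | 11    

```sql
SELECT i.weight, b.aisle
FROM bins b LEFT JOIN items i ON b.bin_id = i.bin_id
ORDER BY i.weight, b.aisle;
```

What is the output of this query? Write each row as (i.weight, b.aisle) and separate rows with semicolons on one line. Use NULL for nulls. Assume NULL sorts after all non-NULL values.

LEFT JOIN keeps every row from `bins`; unmatched rows get NULL for `items`'s columns.
Matching on b.bin_id = i.bin_id.
Matched pairs: 1; unmatched b rows kept: 2.

(11, C); (NULL, B); (NULL, D)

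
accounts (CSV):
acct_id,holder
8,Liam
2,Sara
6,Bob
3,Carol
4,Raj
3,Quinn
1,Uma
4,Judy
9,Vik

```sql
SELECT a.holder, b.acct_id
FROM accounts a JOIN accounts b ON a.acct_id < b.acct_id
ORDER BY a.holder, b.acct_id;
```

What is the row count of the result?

34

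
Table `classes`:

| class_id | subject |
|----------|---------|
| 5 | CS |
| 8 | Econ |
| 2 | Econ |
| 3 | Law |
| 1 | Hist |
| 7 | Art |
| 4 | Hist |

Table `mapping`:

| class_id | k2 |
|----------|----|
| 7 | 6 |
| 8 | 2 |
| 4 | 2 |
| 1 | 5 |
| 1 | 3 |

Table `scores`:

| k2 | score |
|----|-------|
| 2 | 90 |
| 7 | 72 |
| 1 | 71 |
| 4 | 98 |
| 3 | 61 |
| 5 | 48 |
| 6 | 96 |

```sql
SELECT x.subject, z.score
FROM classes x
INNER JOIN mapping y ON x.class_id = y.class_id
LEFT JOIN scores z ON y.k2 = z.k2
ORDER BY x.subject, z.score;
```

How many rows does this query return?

Step 1 — x INNER JOIN y on class_id → 5 row(s).
Then LEFT JOIN `scores z` on k2: each of those 5 rows is kept; rows whose y.k2 has no match in z get NULL for z's columns.
Result: 5 row(s).

5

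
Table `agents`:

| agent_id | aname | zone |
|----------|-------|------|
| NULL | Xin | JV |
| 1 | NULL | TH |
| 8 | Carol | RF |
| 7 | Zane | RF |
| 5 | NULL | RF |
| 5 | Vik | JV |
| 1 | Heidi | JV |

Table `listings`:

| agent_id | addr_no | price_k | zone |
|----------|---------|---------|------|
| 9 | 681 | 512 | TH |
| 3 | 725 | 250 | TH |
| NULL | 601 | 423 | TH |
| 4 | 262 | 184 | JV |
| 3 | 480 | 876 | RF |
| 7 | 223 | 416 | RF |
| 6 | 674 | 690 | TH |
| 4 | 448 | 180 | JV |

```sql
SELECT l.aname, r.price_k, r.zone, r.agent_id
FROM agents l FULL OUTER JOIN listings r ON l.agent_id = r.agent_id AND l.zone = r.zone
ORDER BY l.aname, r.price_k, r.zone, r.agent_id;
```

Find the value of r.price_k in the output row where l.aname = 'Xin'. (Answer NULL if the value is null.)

FULL OUTER JOIN keeps every row from both sides; unmatched rows get NULL for the other side's columns.
Matching on l.agent_id = r.agent_id AND l.zone = r.zone. A NULL in a compared column never satisfies the condition.
- l[0] agent_id=NULL, zone=JV → no match; kept with NULLs on the r side.
- l[1] agent_id=1, zone=TH → no match; kept with NULLs on the r side.
- l[2] agent_id=8, zone=RF → no match; kept with NULLs on the r side.
- l[3] agent_id=7, zone=RF → 1 match(es) in r → 1 row(s).
- l[4] agent_id=5, zone=RF → no match; kept with NULLs on the r side.
- l[5] agent_id=5, zone=JV → no match; kept with NULLs on the r side.
- l[6] agent_id=1, zone=JV → no match; kept with NULLs on the r side.
- plus 7 unmatched r row(s), each kept with NULL l columns.

NULL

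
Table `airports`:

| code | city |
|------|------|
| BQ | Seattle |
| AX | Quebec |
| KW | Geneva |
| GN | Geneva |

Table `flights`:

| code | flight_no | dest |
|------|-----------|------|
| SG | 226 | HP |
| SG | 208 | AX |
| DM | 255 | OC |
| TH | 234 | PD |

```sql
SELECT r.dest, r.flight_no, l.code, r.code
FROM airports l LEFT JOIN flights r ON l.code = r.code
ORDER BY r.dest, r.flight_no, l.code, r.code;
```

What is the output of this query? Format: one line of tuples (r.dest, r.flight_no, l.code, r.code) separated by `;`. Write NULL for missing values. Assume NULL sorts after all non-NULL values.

LEFT JOIN keeps every row from `airports`; unmatched rows get NULL for `flights`'s columns.
Matching on l.code = r.code.
- code=BQ: no r row matches, row kept with r columns NULL.
- code=AX: no r row matches, row kept with r columns NULL.
- code=KW: no r row matches, row kept with r columns NULL.
- code=GN: no r row matches, row kept with r columns NULL.
After projecting and ordering:
r.dest | r.flight_no | l.code | r.code
NULL | NULL | AX | NULL
NULL | NULL | BQ | NULL
NULL | NULL | GN | NULL
NULL | NULL | KW | NULL

(NULL, NULL, AX, NULL); (NULL, NULL, BQ, NULL); (NULL, NULL, GN, NULL); (NULL, NULL, KW, NULL)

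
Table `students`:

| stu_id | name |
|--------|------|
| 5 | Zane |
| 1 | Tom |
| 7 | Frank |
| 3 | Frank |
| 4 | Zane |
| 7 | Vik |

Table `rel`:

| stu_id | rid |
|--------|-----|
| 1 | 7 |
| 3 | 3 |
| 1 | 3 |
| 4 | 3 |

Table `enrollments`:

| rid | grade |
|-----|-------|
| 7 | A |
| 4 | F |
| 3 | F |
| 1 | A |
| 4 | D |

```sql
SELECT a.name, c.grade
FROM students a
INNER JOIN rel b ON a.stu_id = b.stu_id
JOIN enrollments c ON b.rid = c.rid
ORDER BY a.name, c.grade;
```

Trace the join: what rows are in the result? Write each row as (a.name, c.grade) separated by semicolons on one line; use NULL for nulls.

(Frank, F); (Tom, A); (Tom, F); (Zane, F)

Evaluate left to right. First `students a INNER JOIN rel b` on stu_id: 4 row(s).
Then INNER JOIN `enrollments c` on rid: keep only rows whose b.rid appears in c.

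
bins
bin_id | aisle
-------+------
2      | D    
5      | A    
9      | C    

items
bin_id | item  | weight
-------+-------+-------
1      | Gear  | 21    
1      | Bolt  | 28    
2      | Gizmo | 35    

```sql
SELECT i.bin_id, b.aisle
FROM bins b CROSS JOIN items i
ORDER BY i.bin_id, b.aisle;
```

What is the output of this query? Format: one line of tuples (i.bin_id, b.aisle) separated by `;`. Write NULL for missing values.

CROSS JOIN pairs every row of `bins` with every row of `items`: 3 × 3 = 9 rows.
After projecting and ordering:
i.bin_id | b.aisle
1 | A
1 | A
1 | C
1 | C
1 | D
1 | D
2 | A
2 | C
2 | D

(1, A); (1, A); (1, C); (1, C); (1, D); (1, D); (2, A); (2, C); (2, D)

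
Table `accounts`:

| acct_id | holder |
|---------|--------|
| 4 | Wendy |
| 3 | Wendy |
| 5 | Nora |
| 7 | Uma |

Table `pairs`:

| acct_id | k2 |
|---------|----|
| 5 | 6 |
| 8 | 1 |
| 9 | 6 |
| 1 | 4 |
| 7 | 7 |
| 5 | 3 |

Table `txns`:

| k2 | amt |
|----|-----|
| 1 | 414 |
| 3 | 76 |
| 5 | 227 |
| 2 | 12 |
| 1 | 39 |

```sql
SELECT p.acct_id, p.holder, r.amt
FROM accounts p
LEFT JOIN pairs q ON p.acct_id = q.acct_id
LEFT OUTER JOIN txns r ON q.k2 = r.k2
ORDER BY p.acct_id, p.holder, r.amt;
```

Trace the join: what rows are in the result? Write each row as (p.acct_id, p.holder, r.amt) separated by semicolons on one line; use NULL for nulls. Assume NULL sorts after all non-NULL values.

(3, Wendy, NULL); (4, Wendy, NULL); (5, Nora, 76); (5, Nora, NULL); (7, Uma, NULL)

Step 1 — p LEFT JOIN q on acct_id → 5 row(s).
Then LEFT JOIN `txns r` on k2: each of those 5 rows is kept; rows whose q.k2 has no match in r get NULL for r's columns.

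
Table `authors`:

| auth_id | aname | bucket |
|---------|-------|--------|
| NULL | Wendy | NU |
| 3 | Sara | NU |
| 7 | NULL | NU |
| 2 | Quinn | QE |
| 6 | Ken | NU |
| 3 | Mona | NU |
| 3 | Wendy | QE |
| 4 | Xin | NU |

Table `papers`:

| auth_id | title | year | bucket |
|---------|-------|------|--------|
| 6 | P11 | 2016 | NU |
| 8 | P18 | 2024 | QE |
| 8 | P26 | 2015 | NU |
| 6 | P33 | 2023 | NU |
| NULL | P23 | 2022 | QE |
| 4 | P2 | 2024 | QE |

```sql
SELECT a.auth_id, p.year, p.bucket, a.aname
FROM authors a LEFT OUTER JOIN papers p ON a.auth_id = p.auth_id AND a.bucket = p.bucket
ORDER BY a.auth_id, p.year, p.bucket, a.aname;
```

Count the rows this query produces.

9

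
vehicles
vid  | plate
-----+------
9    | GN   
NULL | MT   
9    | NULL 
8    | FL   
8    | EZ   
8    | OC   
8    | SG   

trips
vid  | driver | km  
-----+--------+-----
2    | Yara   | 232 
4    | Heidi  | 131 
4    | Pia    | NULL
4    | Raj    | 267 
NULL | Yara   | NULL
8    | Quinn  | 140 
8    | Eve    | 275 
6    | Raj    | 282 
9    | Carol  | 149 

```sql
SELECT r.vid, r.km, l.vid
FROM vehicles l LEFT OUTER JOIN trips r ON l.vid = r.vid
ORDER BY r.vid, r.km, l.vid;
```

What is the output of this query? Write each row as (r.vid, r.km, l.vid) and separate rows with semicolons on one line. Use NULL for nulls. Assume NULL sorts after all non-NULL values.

LEFT JOIN keeps every row from `vehicles`; unmatched rows get NULL for `trips`'s columns.
Matching on l.vid = r.vid. A NULL in a compared column never satisfies the condition.
Matched pairs: 10; unmatched l rows kept: 1.

(8, 140, 8); (8, 140, 8); (8, 140, 8); (8, 140, 8); (8, 275, 8); (8, 275, 8); (8, 275, 8); (8, 275, 8); (9, 149, 9); (9, 149, 9); (NULL, NULL, NULL)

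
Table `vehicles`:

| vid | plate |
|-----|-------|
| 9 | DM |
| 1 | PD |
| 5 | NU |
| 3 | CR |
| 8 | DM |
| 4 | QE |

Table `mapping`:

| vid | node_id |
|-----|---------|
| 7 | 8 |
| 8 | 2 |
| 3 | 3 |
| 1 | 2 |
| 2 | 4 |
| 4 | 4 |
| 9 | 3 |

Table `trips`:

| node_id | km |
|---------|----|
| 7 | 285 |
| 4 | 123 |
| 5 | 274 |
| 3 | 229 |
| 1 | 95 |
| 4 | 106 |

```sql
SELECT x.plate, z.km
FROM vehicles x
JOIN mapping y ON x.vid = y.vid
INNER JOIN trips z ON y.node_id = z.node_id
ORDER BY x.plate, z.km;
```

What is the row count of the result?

4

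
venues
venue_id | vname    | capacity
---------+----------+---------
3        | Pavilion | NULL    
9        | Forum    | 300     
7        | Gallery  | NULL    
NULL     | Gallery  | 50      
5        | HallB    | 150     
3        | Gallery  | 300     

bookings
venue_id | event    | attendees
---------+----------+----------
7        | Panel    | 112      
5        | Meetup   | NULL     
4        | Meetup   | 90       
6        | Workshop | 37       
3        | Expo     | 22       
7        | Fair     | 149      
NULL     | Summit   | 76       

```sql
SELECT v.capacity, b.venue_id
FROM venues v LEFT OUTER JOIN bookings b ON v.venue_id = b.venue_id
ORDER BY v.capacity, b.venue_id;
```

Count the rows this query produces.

LEFT JOIN keeps every row from `venues`; unmatched rows get NULL for `bookings`'s columns.
Matching on v.venue_id = b.venue_id. A NULL in a compared column never satisfies the condition.
- v (venue_id=3) pairs with 1 row(s) of b.
- v (venue_id=9) has no partner → padded with NULL.
- v (venue_id=7) pairs with 2 row(s) of b.
- v (venue_id=NULL) has no partner → padded with NULL.
- v (venue_id=5) pairs with 1 row(s) of b.
- v (venue_id=3) pairs with 1 row(s) of b.
Total: 5 matched + 2 padded = 7 rows.

7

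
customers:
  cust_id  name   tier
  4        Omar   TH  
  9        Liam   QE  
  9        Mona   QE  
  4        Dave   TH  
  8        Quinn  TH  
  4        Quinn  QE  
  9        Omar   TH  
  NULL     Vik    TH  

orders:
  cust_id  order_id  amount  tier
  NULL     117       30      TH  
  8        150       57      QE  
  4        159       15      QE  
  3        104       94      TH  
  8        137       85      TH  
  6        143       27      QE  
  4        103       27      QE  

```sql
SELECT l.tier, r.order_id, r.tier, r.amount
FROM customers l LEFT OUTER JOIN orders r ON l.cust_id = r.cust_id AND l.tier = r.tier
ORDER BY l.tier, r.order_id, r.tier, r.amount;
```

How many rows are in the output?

9

LEFT JOIN keeps every row from `customers`; unmatched rows get NULL for `orders`'s columns.
Matching on l.cust_id = r.cust_id AND l.tier = r.tier. A NULL in a compared column never satisfies the condition.
- l[0] cust_id=4, tier=TH → no match; kept with NULLs on the r side.
- l[1] cust_id=9, tier=QE → no match; kept with NULLs on the r side.
- l[2] cust_id=9, tier=QE → no match; kept with NULLs on the r side.
- l[3] cust_id=4, tier=TH → no match; kept with NULLs on the r side.
- l[4] cust_id=8, tier=TH → 1 match(es) in r → 1 row(s).
- l[5] cust_id=4, tier=QE → 2 match(es) in r → 2 row(s).
- l[6] cust_id=9, tier=TH → no match; kept with NULLs on the r side.
- l[7] cust_id=NULL, tier=TH → no match; kept with NULLs on the r side.
Total: 3 matched + 6 padded = 9 rows.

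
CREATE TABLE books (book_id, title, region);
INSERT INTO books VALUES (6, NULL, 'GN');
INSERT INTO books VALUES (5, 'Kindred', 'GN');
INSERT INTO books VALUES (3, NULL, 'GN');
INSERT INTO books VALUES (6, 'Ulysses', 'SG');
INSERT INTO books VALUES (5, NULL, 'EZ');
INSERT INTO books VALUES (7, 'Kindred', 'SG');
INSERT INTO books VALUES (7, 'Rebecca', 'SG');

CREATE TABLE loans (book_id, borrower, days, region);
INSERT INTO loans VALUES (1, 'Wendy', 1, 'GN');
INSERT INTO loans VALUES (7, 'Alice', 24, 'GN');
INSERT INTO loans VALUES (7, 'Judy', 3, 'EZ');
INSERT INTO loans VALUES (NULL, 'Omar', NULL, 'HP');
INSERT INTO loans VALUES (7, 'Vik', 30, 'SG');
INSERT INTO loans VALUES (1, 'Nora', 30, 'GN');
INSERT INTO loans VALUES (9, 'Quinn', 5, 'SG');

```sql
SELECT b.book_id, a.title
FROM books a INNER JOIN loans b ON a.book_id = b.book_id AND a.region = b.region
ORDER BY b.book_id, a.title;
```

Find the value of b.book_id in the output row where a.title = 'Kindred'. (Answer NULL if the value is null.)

7

INNER JOIN keeps only pairs where the ON condition holds.
Matching on a.book_id = b.book_id AND a.region = b.region. A NULL in a compared column never satisfies the condition.
- book_id=6, region=GN: no matching b row, dropped.
- book_id=5, region=GN: no matching b row, dropped.
- book_id=3, region=GN: no matching b row, dropped.
- book_id=6, region=SG: no matching b row, dropped.
- book_id=5, region=EZ: no matching b row, dropped.
- book_id=7, region=SG: 1 matching b row(s), so 1 row(s) emitted.
- book_id=7, region=SG: 1 matching b row(s), so 1 row(s) emitted.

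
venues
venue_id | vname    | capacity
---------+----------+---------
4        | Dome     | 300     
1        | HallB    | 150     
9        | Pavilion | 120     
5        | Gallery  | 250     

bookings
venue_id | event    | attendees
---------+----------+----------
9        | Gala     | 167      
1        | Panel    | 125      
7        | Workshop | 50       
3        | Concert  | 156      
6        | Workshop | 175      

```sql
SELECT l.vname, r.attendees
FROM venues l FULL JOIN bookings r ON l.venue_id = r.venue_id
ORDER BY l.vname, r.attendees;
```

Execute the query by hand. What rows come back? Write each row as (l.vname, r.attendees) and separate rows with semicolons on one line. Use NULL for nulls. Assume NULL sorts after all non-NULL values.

(Dome, NULL); (Gallery, NULL); (HallB, 125); (Pavilion, 167); (NULL, 50); (NULL, 156); (NULL, 175)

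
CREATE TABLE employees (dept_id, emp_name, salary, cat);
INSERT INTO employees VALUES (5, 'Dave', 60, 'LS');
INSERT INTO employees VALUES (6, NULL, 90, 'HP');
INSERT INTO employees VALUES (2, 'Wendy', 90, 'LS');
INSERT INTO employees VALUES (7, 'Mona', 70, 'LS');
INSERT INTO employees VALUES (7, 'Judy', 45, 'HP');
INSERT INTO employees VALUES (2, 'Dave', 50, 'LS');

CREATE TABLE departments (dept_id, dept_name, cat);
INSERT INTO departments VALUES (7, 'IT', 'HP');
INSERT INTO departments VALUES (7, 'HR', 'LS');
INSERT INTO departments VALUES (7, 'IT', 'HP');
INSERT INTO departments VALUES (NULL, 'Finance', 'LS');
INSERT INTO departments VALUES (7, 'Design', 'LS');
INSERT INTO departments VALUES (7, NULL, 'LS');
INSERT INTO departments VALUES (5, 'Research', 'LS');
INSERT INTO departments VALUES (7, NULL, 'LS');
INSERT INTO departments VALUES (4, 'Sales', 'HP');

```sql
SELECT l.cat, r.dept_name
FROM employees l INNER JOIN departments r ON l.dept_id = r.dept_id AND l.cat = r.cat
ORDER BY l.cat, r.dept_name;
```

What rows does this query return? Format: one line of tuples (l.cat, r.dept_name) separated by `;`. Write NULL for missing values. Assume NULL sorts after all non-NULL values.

(HP, IT); (HP, IT); (LS, Design); (LS, HR); (LS, Research); (LS, NULL); (LS, NULL)

INNER JOIN keeps only pairs where the ON condition holds.
Matching on l.dept_id = r.dept_id AND l.cat = r.cat. A NULL in a compared column never satisfies the condition.
- l row (dept_id=5, cat=LS): matches 1 r row(s) → 1 output row(s).
- l row (dept_id=6, cat=HP): no match → dropped.
- l row (dept_id=2, cat=LS): no match → dropped.
- l row (dept_id=7, cat=LS): matches 4 r row(s) → 4 output row(s).
- l row (dept_id=7, cat=HP): matches 2 r row(s) → 2 output row(s).
- l row (dept_id=2, cat=LS): no match → dropped.
After projecting and ordering:
l.cat | r.dept_name
HP | IT
HP | IT
LS | Design
LS | HR
LS | Research
LS | NULL
LS | NULL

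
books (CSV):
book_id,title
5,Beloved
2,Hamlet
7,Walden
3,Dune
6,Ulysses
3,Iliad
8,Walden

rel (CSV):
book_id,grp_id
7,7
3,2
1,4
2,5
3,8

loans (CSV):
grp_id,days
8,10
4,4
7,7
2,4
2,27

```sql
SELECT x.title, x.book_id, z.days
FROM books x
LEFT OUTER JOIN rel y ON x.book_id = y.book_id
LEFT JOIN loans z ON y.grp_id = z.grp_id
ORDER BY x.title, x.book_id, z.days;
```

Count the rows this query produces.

Evaluate left to right. First `books x LEFT JOIN rel y` on book_id: 9 row(s).
Then LEFT JOIN `loans z` on grp_id: each of those 9 rows is kept; rows whose y.grp_id has no match in z get NULL for z's columns.
Result: 11 row(s).

11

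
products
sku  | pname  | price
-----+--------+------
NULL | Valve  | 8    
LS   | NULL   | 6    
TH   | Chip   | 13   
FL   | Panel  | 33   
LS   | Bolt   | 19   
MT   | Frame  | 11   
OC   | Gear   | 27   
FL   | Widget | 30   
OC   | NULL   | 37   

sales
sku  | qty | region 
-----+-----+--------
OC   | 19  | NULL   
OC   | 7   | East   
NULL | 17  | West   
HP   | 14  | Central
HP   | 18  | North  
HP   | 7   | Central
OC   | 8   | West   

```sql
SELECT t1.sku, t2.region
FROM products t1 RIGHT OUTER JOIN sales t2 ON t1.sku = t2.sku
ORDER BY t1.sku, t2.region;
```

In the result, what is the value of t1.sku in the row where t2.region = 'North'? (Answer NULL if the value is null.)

NULL

RIGHT JOIN keeps every row from `sales`; unmatched rows get NULL for `products`'s columns.
Matching on t1.sku = t2.sku. A NULL in a compared column never satisfies the condition.
- t1 (sku=NULL) has no partner in t2.
- t1 (sku=LS) has no partner in t2.
- t1 (sku=TH) has no partner in t2.
- t1 (sku=FL) has no partner in t2.
- t1 (sku=LS) has no partner in t2.
- t1 (sku=MT) has no partner in t2.
- t1 (sku=OC) pairs with 3 row(s) of t2.
- t1 (sku=FL) has no partner in t2.
- t1 (sku=OC) pairs with 3 row(s) of t2.
- 4 t2 row(s) had no t1 match → kept, t1 columns NULL.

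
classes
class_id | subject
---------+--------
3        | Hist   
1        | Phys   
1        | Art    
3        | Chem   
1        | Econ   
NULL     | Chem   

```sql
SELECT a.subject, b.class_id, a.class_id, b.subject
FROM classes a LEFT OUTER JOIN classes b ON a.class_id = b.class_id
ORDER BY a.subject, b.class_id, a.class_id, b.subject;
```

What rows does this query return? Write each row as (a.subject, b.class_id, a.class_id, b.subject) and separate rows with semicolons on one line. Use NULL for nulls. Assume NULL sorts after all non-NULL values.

(Art, 1, 1, Art); (Art, 1, 1, Econ); (Art, 1, 1, Phys); (Chem, 3, 3, Chem); (Chem, 3, 3, Hist); (Chem, NULL, NULL, NULL); (Econ, 1, 1, Art); (Econ, 1, 1, Econ); (Econ, 1, 1, Phys); (Hist, 3, 3, Chem); (Hist, 3, 3, Hist); (Phys, 1, 1, Art); (Phys, 1, 1, Econ); (Phys, 1, 1, Phys)

LEFT JOIN keeps every row from `classes a`; unmatched rows get NULL for `classes b`'s columns.
Matching on a.class_id = b.class_id. A NULL in a compared column never satisfies the condition.
Matched pairs: 13; unmatched a rows kept: 1.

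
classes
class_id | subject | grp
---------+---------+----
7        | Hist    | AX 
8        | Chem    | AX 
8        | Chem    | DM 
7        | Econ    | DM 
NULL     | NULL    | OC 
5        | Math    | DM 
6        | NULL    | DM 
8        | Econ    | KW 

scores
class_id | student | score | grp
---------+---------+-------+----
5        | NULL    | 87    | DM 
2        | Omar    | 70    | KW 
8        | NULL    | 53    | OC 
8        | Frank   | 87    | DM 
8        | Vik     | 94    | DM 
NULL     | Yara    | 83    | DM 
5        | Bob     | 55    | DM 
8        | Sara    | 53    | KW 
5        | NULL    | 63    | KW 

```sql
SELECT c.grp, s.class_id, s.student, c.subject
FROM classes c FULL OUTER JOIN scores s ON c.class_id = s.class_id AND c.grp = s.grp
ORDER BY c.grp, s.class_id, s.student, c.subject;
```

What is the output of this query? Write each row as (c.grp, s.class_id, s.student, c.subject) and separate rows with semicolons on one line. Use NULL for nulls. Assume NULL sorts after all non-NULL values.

(AX, NULL, NULL, Chem); (AX, NULL, NULL, Hist); (DM, 5, Bob, Math); (DM, 5, NULL, Math); (DM, 8, Frank, Chem); (DM, 8, Vik, Chem); (DM, NULL, NULL, Econ); (DM, NULL, NULL, NULL); (KW, 8, Sara, Econ); (OC, NULL, NULL, NULL); (NULL, 2, Omar, NULL); (NULL, 5, NULL, NULL); (NULL, 8, NULL, NULL); (NULL, NULL, Yara, NULL)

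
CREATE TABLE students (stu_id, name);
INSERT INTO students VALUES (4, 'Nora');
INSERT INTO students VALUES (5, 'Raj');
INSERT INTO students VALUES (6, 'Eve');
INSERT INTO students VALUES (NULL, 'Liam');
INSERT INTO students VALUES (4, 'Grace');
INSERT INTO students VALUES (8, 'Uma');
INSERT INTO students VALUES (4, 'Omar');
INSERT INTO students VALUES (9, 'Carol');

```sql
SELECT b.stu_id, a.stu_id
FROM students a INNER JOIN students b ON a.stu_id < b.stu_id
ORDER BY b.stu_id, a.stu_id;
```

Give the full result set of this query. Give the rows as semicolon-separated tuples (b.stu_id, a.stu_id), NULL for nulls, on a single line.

INNER JOIN keeps only pairs where the ON condition holds.
Matching on a.stu_id < b.stu_id. A NULL in a compared column never satisfies the condition.
Matched pairs: 18.

(5, 4); (5, 4); (5, 4); (6, 4); (6, 4); (6, 4); (6, 5); (8, 4); (8, 4); (8, 4); (8, 5); (8, 6); (9, 4); (9, 4); (9, 4); (9, 5); (9, 6); (9, 8)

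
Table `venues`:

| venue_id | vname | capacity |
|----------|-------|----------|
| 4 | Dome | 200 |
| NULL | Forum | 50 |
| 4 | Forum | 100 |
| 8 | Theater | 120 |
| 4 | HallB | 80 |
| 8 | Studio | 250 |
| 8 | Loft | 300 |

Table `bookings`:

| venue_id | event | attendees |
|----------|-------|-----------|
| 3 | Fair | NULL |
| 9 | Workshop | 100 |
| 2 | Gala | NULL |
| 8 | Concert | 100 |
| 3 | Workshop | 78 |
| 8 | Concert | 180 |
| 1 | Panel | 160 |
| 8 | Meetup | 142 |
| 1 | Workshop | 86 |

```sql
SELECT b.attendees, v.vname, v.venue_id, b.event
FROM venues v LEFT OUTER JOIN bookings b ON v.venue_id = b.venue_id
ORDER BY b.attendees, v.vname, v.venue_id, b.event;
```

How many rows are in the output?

LEFT JOIN keeps every row from `venues`; unmatched rows get NULL for `bookings`'s columns.
Matching on v.venue_id = b.venue_id. A NULL in a compared column never satisfies the condition.
Matched pairs: 9; unmatched v rows kept: 4.
Total: 9 matched + 4 padded = 13 rows.

13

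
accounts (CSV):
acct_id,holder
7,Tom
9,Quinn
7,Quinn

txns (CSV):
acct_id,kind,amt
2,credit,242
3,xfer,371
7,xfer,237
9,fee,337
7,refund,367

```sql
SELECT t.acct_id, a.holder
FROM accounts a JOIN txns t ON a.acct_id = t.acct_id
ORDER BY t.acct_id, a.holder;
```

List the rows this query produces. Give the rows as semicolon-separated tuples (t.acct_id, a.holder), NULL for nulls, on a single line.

INNER JOIN keeps only pairs where the ON condition holds.
Matching on a.acct_id = t.acct_id.
- a row (acct_id=7): matches 2 t row(s) → 2 output row(s).
- a row (acct_id=9): matches 1 t row(s) → 1 output row(s).
- a row (acct_id=7): matches 2 t row(s) → 2 output row(s).
After projecting and ordering:
t.acct_id | a.holder
7 | Quinn
7 | Quinn
7 | Tom
7 | Tom
9 | Quinn

(7, Quinn); (7, Quinn); (7, Tom); (7, Tom); (9, Quinn)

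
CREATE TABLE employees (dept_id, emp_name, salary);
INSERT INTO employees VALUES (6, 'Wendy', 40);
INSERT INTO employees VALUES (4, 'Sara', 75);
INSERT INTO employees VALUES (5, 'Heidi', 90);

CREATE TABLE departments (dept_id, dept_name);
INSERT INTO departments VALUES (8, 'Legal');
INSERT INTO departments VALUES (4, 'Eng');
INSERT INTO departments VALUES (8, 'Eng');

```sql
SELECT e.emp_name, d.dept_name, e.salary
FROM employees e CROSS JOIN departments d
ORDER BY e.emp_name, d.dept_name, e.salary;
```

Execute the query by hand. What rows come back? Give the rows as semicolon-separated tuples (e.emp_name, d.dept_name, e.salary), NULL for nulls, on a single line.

CROSS JOIN pairs every row of `employees` with every row of `departments`: 3 × 3 = 9 rows.

(Heidi, Eng, 90); (Heidi, Eng, 90); (Heidi, Legal, 90); (Sara, Eng, 75); (Sara, Eng, 75); (Sara, Legal, 75); (Wendy, Eng, 40); (Wendy, Eng, 40); (Wendy, Legal, 40)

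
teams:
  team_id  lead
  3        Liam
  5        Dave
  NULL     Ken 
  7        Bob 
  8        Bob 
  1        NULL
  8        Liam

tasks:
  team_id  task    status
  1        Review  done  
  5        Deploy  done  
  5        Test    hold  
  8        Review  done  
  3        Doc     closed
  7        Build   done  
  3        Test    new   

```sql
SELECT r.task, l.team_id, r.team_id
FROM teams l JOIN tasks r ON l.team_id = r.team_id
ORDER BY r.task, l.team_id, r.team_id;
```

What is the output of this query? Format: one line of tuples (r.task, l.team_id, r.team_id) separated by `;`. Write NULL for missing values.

INNER JOIN keeps only pairs where the ON condition holds.
Matching on l.team_id = r.team_id. A NULL in a compared column never satisfies the condition.
Matched pairs: 8.

(Build, 7, 7); (Deploy, 5, 5); (Doc, 3, 3); (Review, 1, 1); (Review, 8, 8); (Review, 8, 8); (Test, 3, 3); (Test, 5, 5)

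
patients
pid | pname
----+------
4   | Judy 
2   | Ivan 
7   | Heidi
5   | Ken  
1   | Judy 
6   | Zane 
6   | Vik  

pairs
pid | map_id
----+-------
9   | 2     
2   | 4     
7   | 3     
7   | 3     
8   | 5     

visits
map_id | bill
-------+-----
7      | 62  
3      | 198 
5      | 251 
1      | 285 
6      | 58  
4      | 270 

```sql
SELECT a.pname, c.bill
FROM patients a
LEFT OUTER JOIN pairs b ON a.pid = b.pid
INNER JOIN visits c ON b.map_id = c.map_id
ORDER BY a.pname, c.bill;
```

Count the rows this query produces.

3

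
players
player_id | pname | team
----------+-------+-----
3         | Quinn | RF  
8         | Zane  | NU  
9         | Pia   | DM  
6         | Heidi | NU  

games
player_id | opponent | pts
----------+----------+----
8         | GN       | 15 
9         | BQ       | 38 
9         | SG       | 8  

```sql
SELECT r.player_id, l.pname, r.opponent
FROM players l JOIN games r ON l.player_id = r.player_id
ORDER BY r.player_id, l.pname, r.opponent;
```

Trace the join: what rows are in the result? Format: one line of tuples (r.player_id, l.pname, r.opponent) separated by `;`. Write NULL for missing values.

(8, Zane, GN); (9, Pia, BQ); (9, Pia, SG)

INNER JOIN keeps only pairs where the ON condition holds.
Matching on l.player_id = r.player_id.
- l[0] player_id=3 → no match; dropped.
- l[1] player_id=8 → 1 match(es) in r → 1 row(s).
- l[2] player_id=9 → 2 match(es) in r → 2 row(s).
- l[3] player_id=6 → no match; dropped.
After projecting and ordering:
r.player_id | l.pname | r.opponent
8 | Zane | GN
9 | Pia | BQ
9 | Pia | SG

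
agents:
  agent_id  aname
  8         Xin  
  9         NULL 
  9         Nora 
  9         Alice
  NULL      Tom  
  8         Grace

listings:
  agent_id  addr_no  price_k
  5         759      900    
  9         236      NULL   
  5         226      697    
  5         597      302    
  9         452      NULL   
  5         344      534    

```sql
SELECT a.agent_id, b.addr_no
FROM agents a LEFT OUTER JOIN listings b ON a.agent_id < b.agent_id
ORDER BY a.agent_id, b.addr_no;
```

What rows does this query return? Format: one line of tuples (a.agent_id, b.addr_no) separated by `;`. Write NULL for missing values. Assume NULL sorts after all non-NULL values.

(8, 236); (8, 236); (8, 452); (8, 452); (9, NULL); (9, NULL); (9, NULL); (NULL, NULL)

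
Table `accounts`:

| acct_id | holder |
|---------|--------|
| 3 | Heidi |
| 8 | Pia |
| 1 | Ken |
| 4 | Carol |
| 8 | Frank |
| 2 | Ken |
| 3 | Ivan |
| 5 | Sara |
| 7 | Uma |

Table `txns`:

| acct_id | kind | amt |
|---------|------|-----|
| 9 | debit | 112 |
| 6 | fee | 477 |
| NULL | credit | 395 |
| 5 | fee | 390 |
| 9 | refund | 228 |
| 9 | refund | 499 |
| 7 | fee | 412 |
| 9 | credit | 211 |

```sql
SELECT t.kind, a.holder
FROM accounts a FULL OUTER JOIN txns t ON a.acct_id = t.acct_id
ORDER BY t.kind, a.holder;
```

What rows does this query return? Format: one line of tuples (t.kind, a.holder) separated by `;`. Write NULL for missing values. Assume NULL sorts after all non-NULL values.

(credit, NULL); (credit, NULL); (debit, NULL); (fee, Sara); (fee, Uma); (fee, NULL); (refund, NULL); (refund, NULL); (NULL, Carol); (NULL, Frank); (NULL, Heidi); (NULL, Ivan); (NULL, Ken); (NULL, Ken); (NULL, Pia)

FULL OUTER JOIN keeps every row from both sides; unmatched rows get NULL for the other side's columns.
Matching on a.acct_id = t.acct_id. A NULL in a compared column never satisfies the condition.
- a (acct_id=3) has no partner → padded with NULL.
- a (acct_id=8) has no partner → padded with NULL.
- a (acct_id=1) has no partner → padded with NULL.
- a (acct_id=4) has no partner → padded with NULL.
- a (acct_id=8) has no partner → padded with NULL.
- a (acct_id=2) has no partner → padded with NULL.
- a (acct_id=3) has no partner → padded with NULL.
- a (acct_id=5) pairs with 1 row(s) of t.
- a (acct_id=7) pairs with 1 row(s) of t.
- plus 6 unmatched t row(s), each kept with NULL a columns.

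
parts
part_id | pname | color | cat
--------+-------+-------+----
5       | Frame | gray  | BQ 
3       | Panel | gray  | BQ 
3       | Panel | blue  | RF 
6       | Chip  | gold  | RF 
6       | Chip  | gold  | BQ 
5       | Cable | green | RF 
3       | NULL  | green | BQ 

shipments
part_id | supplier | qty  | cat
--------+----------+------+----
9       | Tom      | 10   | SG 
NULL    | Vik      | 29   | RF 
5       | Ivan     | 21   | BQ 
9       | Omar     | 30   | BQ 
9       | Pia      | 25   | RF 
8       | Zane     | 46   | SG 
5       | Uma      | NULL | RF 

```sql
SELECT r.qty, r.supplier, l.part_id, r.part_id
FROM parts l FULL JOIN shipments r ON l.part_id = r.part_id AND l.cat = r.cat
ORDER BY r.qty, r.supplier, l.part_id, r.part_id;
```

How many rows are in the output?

12

FULL OUTER JOIN keeps every row from both sides; unmatched rows get NULL for the other side's columns.
Matching on l.part_id = r.part_id AND l.cat = r.cat. A NULL in a compared column never satisfies the condition.
- l (part_id=5, cat=BQ) pairs with 1 row(s) of r.
- l (part_id=3, cat=BQ) has no partner → padded with NULL.
- l (part_id=3, cat=RF) has no partner → padded with NULL.
- l (part_id=6, cat=RF) has no partner → padded with NULL.
- l (part_id=6, cat=BQ) has no partner → padded with NULL.
- l (part_id=5, cat=RF) pairs with 1 row(s) of r.
- l (part_id=3, cat=BQ) has no partner → padded with NULL.
- plus 5 unmatched r row(s), each kept with NULL l columns.
Total: 2 matched + 10 padded = 12 rows.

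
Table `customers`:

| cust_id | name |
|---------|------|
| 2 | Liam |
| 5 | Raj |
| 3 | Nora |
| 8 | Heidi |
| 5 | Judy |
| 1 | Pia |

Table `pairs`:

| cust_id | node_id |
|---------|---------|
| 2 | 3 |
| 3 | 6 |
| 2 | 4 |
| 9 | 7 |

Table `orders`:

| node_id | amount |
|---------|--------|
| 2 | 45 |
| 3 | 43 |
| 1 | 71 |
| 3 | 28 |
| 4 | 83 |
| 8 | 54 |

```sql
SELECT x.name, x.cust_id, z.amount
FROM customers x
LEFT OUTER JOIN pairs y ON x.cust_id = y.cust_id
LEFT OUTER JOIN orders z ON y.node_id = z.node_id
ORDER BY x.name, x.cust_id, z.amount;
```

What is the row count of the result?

8

Evaluate left to right. First `customers x LEFT JOIN pairs y` on cust_id: 7 row(s).
Then LEFT JOIN `orders z` on node_id: each of those 7 rows is kept; rows whose y.node_id has no match in z get NULL for z's columns.
Result: 8 row(s).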